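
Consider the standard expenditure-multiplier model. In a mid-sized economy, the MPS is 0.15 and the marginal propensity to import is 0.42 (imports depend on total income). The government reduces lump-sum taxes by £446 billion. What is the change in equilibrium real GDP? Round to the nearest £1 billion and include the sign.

+£665 billion

MPC = 1 − MPS = 1 − 0.15 = 0.85.
A lump-sum tax change of −£446 billion shifts disposable income by +£446 billion; first-round consumption changes by −c × ΔT = −0.85 × (−£446 billion) = +£379.1 billion.
Expenditure multiplier = 1/(1 − c + m) = 1/(1 − 0.85 + 0.42) = 1/0.57 ≈ 1.754.
The tax multiplier is −c × k ≈ −1.491, so ΔY = k × (−c·ΔT) = (+£379.1 billion) / 0.57 ≈ +£665 billion.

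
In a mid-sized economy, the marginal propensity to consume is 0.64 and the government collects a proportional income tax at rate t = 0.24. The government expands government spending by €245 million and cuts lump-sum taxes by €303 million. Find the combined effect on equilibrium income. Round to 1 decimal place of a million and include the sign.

+€854.6 million

Expenditure multiplier = 1/(1 − c(1−t)) = 1/(1 − 0.64×0.76) = 1/0.5136 ≈ 1.947.
ΔG contributes k·ΔG = (+€245 million) / 0.5136 ≈ +€477 million.
ΔT of −€303 million changes first-round spending by −c·ΔT = +€193.92 million, contributing k·(−c·ΔT) = (+€193.92 million) / 0.5136 ≈ +€377.6 million.
Net ΔY = k(ΔG − c·ΔT) = (+€438.92 million) / 0.5136 ≈ +€854.6 million.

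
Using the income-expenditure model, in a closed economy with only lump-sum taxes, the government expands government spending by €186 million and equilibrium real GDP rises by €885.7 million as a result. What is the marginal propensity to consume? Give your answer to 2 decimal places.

Implied spending multiplier k = ΔY/ΔG = 885.7/186 ≈ 4.7618.
Since k = 1/(1 − MPC), MPC = 1 − 1/k = 1 − ΔG/ΔY = 1 − 186/885.7 ≈ 0.79.

0.79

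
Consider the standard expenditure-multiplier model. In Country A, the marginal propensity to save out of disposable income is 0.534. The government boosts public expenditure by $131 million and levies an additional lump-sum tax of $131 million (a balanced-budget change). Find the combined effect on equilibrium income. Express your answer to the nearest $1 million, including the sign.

MPC = 1 − MPS = 1 − 0.534 = 0.466.
Expenditure multiplier = 1/(1 − MPC) = 1/(1 − 0.466) = 1/0.534 ≈ 1.873.
ΔG contributes k·ΔG = (+$131 million) / 0.534 ≈ +$245.3 million.
ΔT of +$131 million changes first-round spending by −c·ΔT = −$61.046 million, contributing k·(−c·ΔT) = (−$61.046 million) / 0.534 ≈ −$114.3 million.
With ΔG = ΔT and no other leakages, the balanced-budget multiplier is 1, so ΔY = ΔG = +$131 million.

+$131 million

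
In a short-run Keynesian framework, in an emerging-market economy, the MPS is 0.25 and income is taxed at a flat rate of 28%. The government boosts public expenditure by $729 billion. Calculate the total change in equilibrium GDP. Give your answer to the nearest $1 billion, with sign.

MPC = 1 − MPS = 1 − 0.25 = 0.75.
Government-spending multiplier = 1/(1 − c(1−t)) = 1/(1 − 0.75×0.72) = 1/0.46 ≈ 2.174.
ΔY = k × ΔG = (+$729 billion) / 0.46 ≈ +$1,585 billion.

+$1,585 billion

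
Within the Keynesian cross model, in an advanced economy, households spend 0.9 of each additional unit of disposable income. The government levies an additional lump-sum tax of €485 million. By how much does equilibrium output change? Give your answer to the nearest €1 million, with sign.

−€4,365 million

A lump-sum tax change of +€485 million shifts disposable income by −€485 million; first-round consumption changes by −c × ΔT = −0.9 × (+€485 million) = −€436.5 million.
Expenditure multiplier = 1/(1 − MPC) = 1/(1 − 0.9) = 1/0.1 = 10.
The tax multiplier is −c × k = −9, so ΔY = k × (−c·ΔT) = (−€436.5 million) / 0.1 = −€4,365 million.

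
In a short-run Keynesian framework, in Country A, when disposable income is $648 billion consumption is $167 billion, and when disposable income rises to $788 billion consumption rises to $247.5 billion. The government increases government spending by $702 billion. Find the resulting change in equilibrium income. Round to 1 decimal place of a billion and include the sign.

MPC = ΔC/ΔYd = (247.5 − 167)/(788 − 648) = 80.5/140 = 0.575.
Expenditure multiplier = 1/(1 − MPC) = 1/(1 − 0.575) = 1/0.425 ≈ 2.353.
ΔY = k × ΔG = (+$702 billion) / 0.425 ≈ +$1,651.8 billion.

+$1,651.8 billion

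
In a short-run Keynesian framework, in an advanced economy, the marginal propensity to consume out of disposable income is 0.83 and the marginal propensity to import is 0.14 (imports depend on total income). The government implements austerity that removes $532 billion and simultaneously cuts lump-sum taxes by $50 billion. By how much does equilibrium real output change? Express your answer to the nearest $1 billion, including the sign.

−$1,582 billion

Expenditure multiplier = 1/(1 − c + m) = 1/(1 − 0.83 + 0.14) = 1/0.31 ≈ 3.226.
ΔG contributes k·ΔG = (−$532 billion) / 0.31 ≈ −$1,716.1 billion.
ΔT of −$50 billion changes first-round spending by −c·ΔT = +$41.5 billion, contributing k·(−c·ΔT) = (+$41.5 billion) / 0.31 ≈ +$133.9 billion.
Net ΔY = k(ΔG − c·ΔT) = (−$490.5 billion) / 0.31 ≈ −$1,582 billion.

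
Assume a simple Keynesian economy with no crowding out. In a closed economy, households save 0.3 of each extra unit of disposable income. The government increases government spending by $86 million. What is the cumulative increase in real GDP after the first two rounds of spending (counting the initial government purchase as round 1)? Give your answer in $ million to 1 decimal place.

MPC = 1 − MPS = 1 − 0.3 = 0.7.
Round 1 adds ΔG = $86 million; each later round is MPC = 0.7 times the previous.
After 2 rounds: 86 + 60.2 = ΔG·(1 − c^2)/(1 − c) = 86 × (1 − 0.49)/0.3 = $146.2 million.

$146.2 million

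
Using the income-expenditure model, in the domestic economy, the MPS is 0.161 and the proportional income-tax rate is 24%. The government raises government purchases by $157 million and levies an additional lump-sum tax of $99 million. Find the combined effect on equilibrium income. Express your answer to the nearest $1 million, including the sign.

+$204 million

MPC = 1 − MPS = 1 − 0.161 = 0.839.
Expenditure multiplier = 1/(1 − c(1−t)) = 1/(1 − 0.839×0.76) = 1/0.36236 ≈ 2.76.
ΔG contributes k·ΔG = (+$157 million) / 0.36236 ≈ +$433.3 million.
ΔT of +$99 million changes first-round spending by −c·ΔT = −$83.061 million, contributing k·(−c·ΔT) = (−$83.061 million) / 0.36236 ≈ −$229.2 million.
Net ΔY = k(ΔG − c·ΔT) = (+$73.939 million) / 0.36236 ≈ +$204 million.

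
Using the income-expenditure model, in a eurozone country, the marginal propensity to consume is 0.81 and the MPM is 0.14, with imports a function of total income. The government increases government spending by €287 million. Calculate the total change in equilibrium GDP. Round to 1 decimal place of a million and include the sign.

Government-spending multiplier = 1/(1 − c + m) = 1/(1 − 0.81 + 0.14) = 1/0.33 ≈ 3.03.
ΔY = k × ΔG = (+€287 million) / 0.33 ≈ +€869.7 million.

+€869.7 million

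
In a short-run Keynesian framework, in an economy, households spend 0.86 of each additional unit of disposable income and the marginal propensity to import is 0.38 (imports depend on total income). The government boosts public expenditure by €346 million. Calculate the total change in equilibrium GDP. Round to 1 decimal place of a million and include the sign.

Spending multiplier = 1/(1 − c + m) = 1/(1 − 0.86 + 0.38) = 1/0.52 ≈ 1.923.
ΔY = k × ΔG = (+€346 million) / 0.52 ≈ +€665.4 million.

+€665.4 million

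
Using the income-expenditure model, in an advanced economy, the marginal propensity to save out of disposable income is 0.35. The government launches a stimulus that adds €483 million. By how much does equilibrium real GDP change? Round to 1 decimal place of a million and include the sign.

+€1,380.0 million

MPC = 1 − MPS = 1 − 0.35 = 0.65.
Expenditure multiplier = 1/(1 − MPC) = 1/(1 − 0.65) = 1/0.35 ≈ 2.857.
ΔY = k × ΔG = (+€483 million) / 0.35 = +€1,380 million.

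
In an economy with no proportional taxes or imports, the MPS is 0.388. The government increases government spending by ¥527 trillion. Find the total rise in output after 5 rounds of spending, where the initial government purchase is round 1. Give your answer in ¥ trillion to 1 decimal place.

MPC = 1 − MPS = 1 − 0.388 = 0.612.
Round 1 adds ΔG = ¥527 trillion; each later round is MPC = 0.612 times the previous.
After 5 rounds: 527 + 322.524 + 197.384688 + 120.799429056 + 73.929250582272 = ΔG·(1 − c^5)/(1 − c) = 527 × (1 − 0.085853323256832)/0.388 ≈ ¥1,241.6 trillion.

¥1,241.6 trillion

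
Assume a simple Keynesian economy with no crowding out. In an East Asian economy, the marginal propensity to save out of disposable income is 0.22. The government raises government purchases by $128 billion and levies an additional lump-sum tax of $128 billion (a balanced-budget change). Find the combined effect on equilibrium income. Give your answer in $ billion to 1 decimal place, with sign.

+$128.0 billion

MPC = 1 − MPS = 1 − 0.22 = 0.78.
Expenditure multiplier = 1/(1 − MPC) = 1/(1 − 0.78) = 1/0.22 ≈ 4.545.
ΔG contributes k·ΔG = (+$128 billion) / 0.22 ≈ +$581.8 billion.
ΔT of +$128 billion changes first-round spending by −c·ΔT = −$99.84 billion, contributing k·(−c·ΔT) = (−$99.84 billion) / 0.22 ≈ −$453.8 billion.
With ΔG = ΔT and no other leakages, the balanced-budget multiplier is 1, so ΔY = ΔG = +$128 billion.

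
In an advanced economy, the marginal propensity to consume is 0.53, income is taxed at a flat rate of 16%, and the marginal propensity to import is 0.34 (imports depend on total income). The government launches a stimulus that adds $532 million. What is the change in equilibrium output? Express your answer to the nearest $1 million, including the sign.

+$595 million

Spending multiplier = 1/(1 − c(1−t) + m) = 1/(1 − 0.53×0.84 + 0.34) = 1/0.8948 ≈ 1.118.
ΔY = k × ΔG = (+$532 million) / 0.8948 ≈ +$595 million.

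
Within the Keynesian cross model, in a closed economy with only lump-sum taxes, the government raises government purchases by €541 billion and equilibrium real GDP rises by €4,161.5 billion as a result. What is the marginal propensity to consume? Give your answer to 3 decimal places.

0.870

Implied spending multiplier k = ΔY/ΔG = 4,161.5/541 ≈ 7.6922.
Since k = 1/(1 − MPC), MPC = 1 − 1/k = 1 − ΔG/ΔY = 1 − 541/4,161.5 ≈ 0.870.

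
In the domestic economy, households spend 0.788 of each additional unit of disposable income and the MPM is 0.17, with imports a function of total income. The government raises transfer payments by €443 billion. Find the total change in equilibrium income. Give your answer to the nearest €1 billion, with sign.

The transfer change shifts disposable income by +€443 billion, so first-round consumption changes by c·ΔTR = 0.788 × (+€443 billion) = +€349.084 billion.
Expenditure multiplier = 1/(1 − c + m) = 1/(1 − 0.788 + 0.17) = 1/0.382 ≈ 2.618.
The transfer multiplier is c × k ≈ 2.063, so ΔY = k × (c·ΔTR) = (+€349.084 billion) / 0.382 ≈ +€914 billion.

+€914 billion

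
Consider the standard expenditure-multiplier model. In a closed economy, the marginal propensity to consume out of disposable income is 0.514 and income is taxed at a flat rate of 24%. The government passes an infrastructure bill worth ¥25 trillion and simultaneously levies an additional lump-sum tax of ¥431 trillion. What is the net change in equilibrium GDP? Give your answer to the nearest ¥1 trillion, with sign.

−¥323 trillion

Expenditure multiplier = 1/(1 − c(1−t)) = 1/(1 − 0.514×0.76) = 1/0.60936 ≈ 1.641.
ΔG contributes k·ΔG = (+¥25 trillion) / 0.60936 ≈ +¥41 trillion.
ΔT of +¥431 trillion changes first-round spending by −c·ΔT = −¥221.534 trillion, contributing k·(−c·ΔT) = (−¥221.534 trillion) / 0.60936 ≈ −¥363.6 trillion.
Net ΔY = k(ΔG − c·ΔT) = (−¥196.534 trillion) / 0.60936 ≈ −¥323 trillion.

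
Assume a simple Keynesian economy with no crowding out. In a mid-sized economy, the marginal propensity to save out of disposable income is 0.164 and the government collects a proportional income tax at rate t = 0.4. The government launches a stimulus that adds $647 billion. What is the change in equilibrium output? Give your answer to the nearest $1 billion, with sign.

+$1,298 billion

MPC = 1 − MPS = 1 − 0.164 = 0.836.
Expenditure multiplier = 1/(1 − c(1−t)) = 1/(1 − 0.836×0.6) = 1/0.4984 ≈ 2.006.
ΔY = k × ΔG = (+$647 billion) / 0.4984 ≈ +$1,298 billion.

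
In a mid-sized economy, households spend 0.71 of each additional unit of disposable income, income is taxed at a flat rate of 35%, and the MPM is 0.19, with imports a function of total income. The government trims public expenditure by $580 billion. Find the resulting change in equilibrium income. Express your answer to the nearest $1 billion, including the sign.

−$796 billion

Expenditure multiplier = 1/(1 − c(1−t) + m) = 1/(1 − 0.71×0.65 + 0.19) = 1/0.7285 ≈ 1.373.
ΔY = k × ΔG = (−$580 billion) / 0.7285 ≈ −$796 billion.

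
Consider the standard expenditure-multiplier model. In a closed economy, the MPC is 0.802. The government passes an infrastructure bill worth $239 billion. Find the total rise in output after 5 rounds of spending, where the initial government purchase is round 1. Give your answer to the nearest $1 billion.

Round 1 adds ΔG = $239 billion; each later round is MPC = 0.802 times the previous.
After 5 rounds: 239 + 191.678 + 153.725756 + 123.288056312 + 98.877021162224 = ΔG·(1 − c^5)/(1 − c) = 239 × (1 − 0.331796531264032)/0.198 ≈ $807 billion.

$807 billion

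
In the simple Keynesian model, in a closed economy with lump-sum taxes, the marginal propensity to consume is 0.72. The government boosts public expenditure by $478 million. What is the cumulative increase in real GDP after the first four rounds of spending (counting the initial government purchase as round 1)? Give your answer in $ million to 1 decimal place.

Round 1 adds ΔG = $478 million; each later round is MPC = 0.72 times the previous.
After 4 rounds: 478 + 344.16 + 247.7952 + 178.412544 = ΔG·(1 − c^4)/(1 − c) = 478 × (1 − 0.26873856)/0.28 ≈ $1,248.4 million.

$1,248.4 million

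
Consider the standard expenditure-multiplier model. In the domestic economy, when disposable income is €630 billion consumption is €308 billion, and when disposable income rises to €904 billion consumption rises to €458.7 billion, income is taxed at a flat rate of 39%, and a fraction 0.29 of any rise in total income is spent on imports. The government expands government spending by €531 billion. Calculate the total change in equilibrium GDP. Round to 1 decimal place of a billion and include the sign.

+€556.3 billion

MPC = ΔC/ΔYd = (458.7 − 308)/(904 − 630) = 150.7/274 = 0.55.
Spending multiplier = 1/(1 − c(1−t) + m) = 1/(1 − 0.55×0.61 + 0.29) = 1/0.9545 ≈ 1.048.
ΔY = k × ΔG = (+€531 billion) / 0.9545 ≈ +€556.3 billion.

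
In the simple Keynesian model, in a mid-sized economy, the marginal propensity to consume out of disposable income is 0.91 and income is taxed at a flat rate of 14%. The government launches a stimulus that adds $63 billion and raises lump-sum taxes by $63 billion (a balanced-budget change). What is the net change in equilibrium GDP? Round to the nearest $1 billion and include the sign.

+$26 billion

Expenditure multiplier = 1/(1 − c(1−t)) = 1/(1 − 0.91×0.86) = 1/0.2174 ≈ 4.6.
ΔG contributes k·ΔG = (+$63 billion) / 0.2174 ≈ +$289.8 billion.
ΔT of +$63 billion changes first-round spending by −c·ΔT = −$57.33 billion, contributing k·(−c·ΔT) = (−$57.33 billion) / 0.2174 ≈ −$263.7 billion.
Net ΔY = k(ΔG − c·ΔT) = (+$5.67 billion) / 0.2174 ≈ +$26 billion.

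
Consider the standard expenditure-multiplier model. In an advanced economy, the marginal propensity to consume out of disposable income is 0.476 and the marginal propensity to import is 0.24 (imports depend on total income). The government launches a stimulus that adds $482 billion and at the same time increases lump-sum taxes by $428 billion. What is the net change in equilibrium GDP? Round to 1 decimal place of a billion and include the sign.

+$364.2 billion

Expenditure multiplier = 1/(1 − c + m) = 1/(1 − 0.476 + 0.24) = 1/0.764 ≈ 1.309.
ΔG contributes k·ΔG = (+$482 billion) / 0.764 ≈ +$630.9 billion.
ΔT of +$428 billion changes first-round spending by −c·ΔT = −$203.728 billion, contributing k·(−c·ΔT) = (−$203.728 billion) / 0.764 ≈ −$266.7 billion.
Net ΔY = k(ΔG − c·ΔT) = (+$278.272 billion) / 0.764 ≈ +$364.2 billion.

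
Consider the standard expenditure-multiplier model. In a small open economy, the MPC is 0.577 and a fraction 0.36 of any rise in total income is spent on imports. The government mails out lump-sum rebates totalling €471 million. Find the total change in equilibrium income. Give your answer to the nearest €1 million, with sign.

+€347 million

A lump-sum tax change of −€471 million shifts disposable income by +€471 million; first-round consumption changes by −c × ΔT = −0.577 × (−€471 million) = +€271.767 million.
Expenditure multiplier = 1/(1 − c + m) = 1/(1 − 0.577 + 0.36) = 1/0.783 ≈ 1.277.
The tax multiplier is −c × k ≈ −0.737, so ΔY = k × (−c·ΔT) = (+€271.767 million) / 0.783 ≈ +€347 million.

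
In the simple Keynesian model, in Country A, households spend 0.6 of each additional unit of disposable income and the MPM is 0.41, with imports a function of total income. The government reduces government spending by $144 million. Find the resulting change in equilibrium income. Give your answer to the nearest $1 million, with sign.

Spending multiplier = 1/(1 − c + m) = 1/(1 − 0.6 + 0.41) = 1/0.81 ≈ 1.235.
ΔY = k × ΔG = (−$144 million) / 0.81 ≈ −$178 million.

−$178 million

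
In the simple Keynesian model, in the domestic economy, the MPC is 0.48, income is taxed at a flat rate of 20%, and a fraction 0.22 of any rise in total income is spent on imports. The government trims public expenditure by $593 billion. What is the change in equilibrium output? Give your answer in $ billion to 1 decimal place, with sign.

Government-spending multiplier = 1/(1 − c(1−t) + m) = 1/(1 − 0.48×0.8 + 0.22) = 1/0.836 ≈ 1.196.
ΔY = k × ΔG = (−$593 billion) / 0.836 ≈ −$709.3 billion.

−$709.3 billion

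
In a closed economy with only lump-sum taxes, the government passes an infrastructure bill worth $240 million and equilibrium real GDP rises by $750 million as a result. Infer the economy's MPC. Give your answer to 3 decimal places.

0.680

Implied spending multiplier k = ΔY/ΔG = 750/240 = 3.125.
Since k = 1/(1 − MPC), MPC = 1 − 1/k = 1 − ΔG/ΔY = 1 − 240/750 = 0.680.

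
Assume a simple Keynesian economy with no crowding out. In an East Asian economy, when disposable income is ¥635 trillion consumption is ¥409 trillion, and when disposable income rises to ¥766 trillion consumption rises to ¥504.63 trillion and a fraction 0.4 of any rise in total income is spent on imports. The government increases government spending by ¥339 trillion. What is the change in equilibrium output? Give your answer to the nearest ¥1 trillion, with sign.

MPC = ΔC/ΔYd = (504.63 − 409)/(766 − 635) = 95.63/131 = 0.73.
Spending multiplier = 1/(1 − c + m) = 1/(1 − 0.73 + 0.4) = 1/0.67 ≈ 1.493.
ΔY = k × ΔG = (+¥339 trillion) / 0.67 ≈ +¥506 trillion.

+¥506 trillion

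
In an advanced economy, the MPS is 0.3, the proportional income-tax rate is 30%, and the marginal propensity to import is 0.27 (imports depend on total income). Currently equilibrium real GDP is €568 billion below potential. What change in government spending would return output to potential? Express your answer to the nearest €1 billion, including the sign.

+€443 billion

MPC = 1 − MPS = 1 − 0.3 = 0.7.
Spending multiplier = 1/(1 − c(1−t) + m) = 1/(1 − 0.7×0.7 + 0.27) = 1/0.78 ≈ 1.282.
Need ΔY = +€568 billion, so ΔG = ΔY/k = (+€568 billion) × 0.78 ≈ +€443 billion.
The government should increase government spending by €443 billion.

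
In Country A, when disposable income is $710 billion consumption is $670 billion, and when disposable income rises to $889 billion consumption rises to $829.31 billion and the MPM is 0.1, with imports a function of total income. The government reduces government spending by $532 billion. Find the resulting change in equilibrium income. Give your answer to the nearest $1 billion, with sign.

−$2,533 billion

MPC = ΔC/ΔYd = (829.31 − 670)/(889 − 710) = 159.31/179 = 0.89.
Spending multiplier = 1/(1 − c + m) = 1/(1 − 0.89 + 0.1) = 1/0.21 ≈ 4.762.
ΔY = k × ΔG = (−$532 billion) / 0.21 ≈ −$2,533 billion.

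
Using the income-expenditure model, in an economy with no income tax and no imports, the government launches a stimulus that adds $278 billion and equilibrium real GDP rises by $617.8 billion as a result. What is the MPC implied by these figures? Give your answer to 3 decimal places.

0.550

Implied spending multiplier k = ΔY/ΔG = 617.8/278 ≈ 2.2223.
Since k = 1/(1 − MPC), MPC = 1 − 1/k = 1 − ΔG/ΔY = 1 − 278/617.8 ≈ 0.550.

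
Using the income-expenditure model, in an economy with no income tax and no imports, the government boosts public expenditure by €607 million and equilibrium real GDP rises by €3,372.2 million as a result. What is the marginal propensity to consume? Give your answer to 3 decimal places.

Implied spending multiplier k = ΔY/ΔG = 3,372.2/607 ≈ 5.5555.
Since k = 1/(1 − MPC), MPC = 1 − 1/k = 1 − ΔG/ΔY = 1 − 607/3,372.2 ≈ 0.820.

0.820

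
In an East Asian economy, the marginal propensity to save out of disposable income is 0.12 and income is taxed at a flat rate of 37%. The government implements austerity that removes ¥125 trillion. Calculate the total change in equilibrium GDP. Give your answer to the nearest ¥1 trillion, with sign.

MPC = 1 − MPS = 1 − 0.12 = 0.88.
Government-spending multiplier = 1/(1 − c(1−t)) = 1/(1 − 0.88×0.63) = 1/0.4456 ≈ 2.244.
ΔY = k × ΔG = (−¥125 trillion) / 0.4456 ≈ −¥281 trillion.

−¥281 trillion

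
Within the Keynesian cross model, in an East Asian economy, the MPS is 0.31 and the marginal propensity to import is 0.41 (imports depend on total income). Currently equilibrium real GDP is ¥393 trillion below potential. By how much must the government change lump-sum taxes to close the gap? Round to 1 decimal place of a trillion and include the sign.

−¥410.1 trillion

MPC = 1 − MPS = 1 − 0.31 = 0.69.
Spending multiplier = 1/(1 − c + m) = 1/(1 − 0.69 + 0.41) = 1/0.72 ≈ 1.389.
Tax multiplier = −c·k = −0.69/0.72 ≈ −0.958. Need ΔY = +¥393 trillion, so ΔT = ΔY/(−c·k) = −(+¥393 trillion) × 0.72 / 0.69 ≈ −¥410.1 trillion.
The government should cut lump-sum taxes by ¥410.1 trillion.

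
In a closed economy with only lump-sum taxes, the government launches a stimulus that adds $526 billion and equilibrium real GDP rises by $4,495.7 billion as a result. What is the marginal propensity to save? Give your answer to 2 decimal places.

Implied spending multiplier k = ΔY/ΔG = 4,495.7/526 ≈ 8.547.
Since k = 1/(1 − MPC), MPC = 1 − 1/k = 1 − ΔG/ΔY = 1 − 526/4,495.7 ≈ 0.88.
MPS = 1 − MPC = 0.12.

0.12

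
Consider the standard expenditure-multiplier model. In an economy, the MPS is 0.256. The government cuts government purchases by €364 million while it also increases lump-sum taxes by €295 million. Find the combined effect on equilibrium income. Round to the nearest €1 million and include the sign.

MPC = 1 − MPS = 1 − 0.256 = 0.744.
Expenditure multiplier = 1/(1 − MPC) = 1/(1 − 0.744) = 1/0.256 ≈ 3.906.
ΔG contributes k·ΔG = (−€364 million) / 0.256 ≈ −€1,421.9 million.
ΔT of +€295 million changes first-round spending by −c·ΔT = −€219.48 million, contributing k·(−c·ΔT) = (−€219.48 million) / 0.256 ≈ −€857.3 million.
Net ΔY = k(ΔG − c·ΔT) = (−€583.48 million) / 0.256 ≈ −€2,279 million.

−€2,279 million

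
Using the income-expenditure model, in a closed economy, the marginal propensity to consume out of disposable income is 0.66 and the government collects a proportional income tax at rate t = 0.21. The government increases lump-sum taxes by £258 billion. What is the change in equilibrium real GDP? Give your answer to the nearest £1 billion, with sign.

−£356 billion

A lump-sum tax change of +£258 billion shifts disposable income by −£258 billion; first-round consumption changes by −c × ΔT = −0.66 × (+£258 billion) = −£170.28 billion.
Expenditure multiplier = 1/(1 − c(1−t)) = 1/(1 − 0.66×0.79) = 1/0.4786 ≈ 2.089.
The tax multiplier is −c × k ≈ −1.379, so ΔY = k × (−c·ΔT) = (−£170.28 billion) / 0.4786 ≈ −£356 billion.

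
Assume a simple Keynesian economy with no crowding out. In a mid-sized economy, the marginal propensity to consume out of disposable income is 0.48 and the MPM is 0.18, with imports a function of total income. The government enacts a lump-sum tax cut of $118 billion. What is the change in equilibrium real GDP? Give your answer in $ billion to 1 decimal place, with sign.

+$80.9 billion

A lump-sum tax change of −$118 billion shifts disposable income by +$118 billion; first-round consumption changes by −c × ΔT = −0.48 × (−$118 billion) = +$56.64 billion.
Expenditure multiplier = 1/(1 − c + m) = 1/(1 − 0.48 + 0.18) = 1/0.7 ≈ 1.429.
The tax multiplier is −c × k ≈ −0.686, so ΔY = k × (−c·ΔT) = (+$56.64 billion) / 0.7 ≈ +$80.9 billion.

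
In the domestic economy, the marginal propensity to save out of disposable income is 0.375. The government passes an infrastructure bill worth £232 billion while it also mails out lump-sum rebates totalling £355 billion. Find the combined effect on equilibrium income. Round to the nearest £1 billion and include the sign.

+£1,210 billion

MPC = 1 − MPS = 1 − 0.375 = 0.625.
Expenditure multiplier = 1/(1 − MPC) = 1/(1 − 0.625) = 1/0.375 ≈ 2.667.
ΔG contributes k·ΔG = (+£232 billion) / 0.375 ≈ +£618.7 billion.
ΔT of −£355 billion changes first-round spending by −c·ΔT = +£221.875 billion, contributing k·(−c·ΔT) = (+£221.875 billion) / 0.375 ≈ +£591.7 billion.
Net ΔY = k(ΔG − c·ΔT) = (+£453.875 billion) / 0.375 ≈ +£1,210 billion.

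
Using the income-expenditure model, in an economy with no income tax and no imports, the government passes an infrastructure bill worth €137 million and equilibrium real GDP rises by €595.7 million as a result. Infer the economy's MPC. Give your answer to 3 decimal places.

0.770

Implied spending multiplier k = ΔY/ΔG = 595.7/137 ≈ 4.3482.
Since k = 1/(1 − MPC), MPC = 1 − 1/k = 1 − ΔG/ΔY = 1 − 137/595.7 ≈ 0.770.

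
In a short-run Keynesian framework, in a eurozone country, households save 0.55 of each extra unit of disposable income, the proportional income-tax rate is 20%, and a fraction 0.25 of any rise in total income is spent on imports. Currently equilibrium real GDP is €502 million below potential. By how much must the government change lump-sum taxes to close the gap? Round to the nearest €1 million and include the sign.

MPC = 1 − MPS = 1 − 0.55 = 0.45.
Spending multiplier = 1/(1 − c(1−t) + m) = 1/(1 − 0.45×0.8 + 0.25) = 1/0.89 ≈ 1.124.
Tax multiplier = −c·k = −0.45/0.89 ≈ −0.506. Need ΔY = +€502 million, so ΔT = ΔY/(−c·k) = −(+€502 million) × 0.89 / 0.45 ≈ −€993 million.
The government should cut lump-sum taxes by €993 million.

−€993 million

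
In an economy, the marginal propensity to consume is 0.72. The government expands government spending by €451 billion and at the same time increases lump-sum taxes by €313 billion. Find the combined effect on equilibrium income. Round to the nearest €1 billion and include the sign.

Expenditure multiplier = 1/(1 − MPC) = 1/(1 − 0.72) = 1/0.28 ≈ 3.571.
ΔG contributes k·ΔG = (+€451 billion) / 0.28 ≈ +€1,610.7 billion.
ΔT of +€313 billion changes first-round spending by −c·ΔT = −€225.36 billion, contributing k·(−c·ΔT) = (−€225.36 billion) / 0.28 ≈ −€804.9 billion.
Net ΔY = k(ΔG − c·ΔT) = (+€225.64 billion) / 0.28 ≈ +€806 billion.

+€806 billion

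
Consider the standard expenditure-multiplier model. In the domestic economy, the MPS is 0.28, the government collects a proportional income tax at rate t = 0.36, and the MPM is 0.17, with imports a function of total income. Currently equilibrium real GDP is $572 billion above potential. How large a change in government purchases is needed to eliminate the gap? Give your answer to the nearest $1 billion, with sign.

MPC = 1 − MPS = 1 − 0.28 = 0.72.
Spending multiplier = 1/(1 − c(1−t) + m) = 1/(1 − 0.72×0.64 + 0.17) = 1/0.7092 ≈ 1.41.
Need ΔY = −$572 billion, so ΔG = ΔY/k = (−$572 billion) × 0.7092 ≈ −$406 billion.
The government should cut government purchases by $406 billion.

−$406 billion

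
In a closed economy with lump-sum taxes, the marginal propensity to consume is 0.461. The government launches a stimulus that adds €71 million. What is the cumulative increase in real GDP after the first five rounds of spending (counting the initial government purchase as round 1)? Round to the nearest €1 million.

Round 1 adds ΔG = €71 million; each later round is MPC = 0.461 times the previous.
After 5 rounds: 71 + 32.731 + 15.088991 + 6.956024851 + 3.206727456311 = ΔG·(1 − c^5)/(1 − c) = 71 × (1 − 0.020821145878301)/0.539 ≈ €129 million.

€129 million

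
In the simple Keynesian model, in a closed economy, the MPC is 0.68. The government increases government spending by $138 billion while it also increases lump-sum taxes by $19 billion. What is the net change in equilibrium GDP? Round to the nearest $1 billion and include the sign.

Expenditure multiplier = 1/(1 − MPC) = 1/(1 − 0.68) = 1/0.32 = 3.125.
ΔG contributes k·ΔG = (+$138 billion) / 0.32 ≈ +$431.3 billion.
ΔT of +$19 billion changes first-round spending by −c·ΔT = −$12.92 billion, contributing k·(−c·ΔT) = (−$12.92 billion) / 0.32 ≈ −$40.4 billion.
Net ΔY = k(ΔG − c·ΔT) = (+$125.08 billion) / 0.32 ≈ +$391 billion.

+$391 billion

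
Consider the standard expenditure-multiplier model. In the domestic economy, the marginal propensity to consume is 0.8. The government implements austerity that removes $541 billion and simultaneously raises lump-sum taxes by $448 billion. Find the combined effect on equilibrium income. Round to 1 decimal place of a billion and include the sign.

−$4,497.0 billion

Expenditure multiplier = 1/(1 − MPC) = 1/(1 − 0.8) = 1/0.2 = 5.
ΔG contributes k·ΔG = (−$541 billion) / 0.2 = −$2,705 billion.
ΔT of +$448 billion changes first-round spending by −c·ΔT = −$358.4 billion, contributing k·(−c·ΔT) = (−$358.4 billion) / 0.2 = −$1,792 billion.
Net ΔY = k(ΔG − c·ΔT) = (−$899.4 billion) / 0.2 = −$4,497 billion.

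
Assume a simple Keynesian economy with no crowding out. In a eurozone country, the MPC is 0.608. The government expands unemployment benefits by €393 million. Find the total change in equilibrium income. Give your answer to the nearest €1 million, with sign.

The transfer change shifts disposable income by +€393 million, so first-round consumption changes by c·ΔTR = 0.608 × (+€393 million) = +€238.944 million.
Expenditure multiplier = 1/(1 − MPC) = 1/(1 − 0.608) = 1/0.392 ≈ 2.551.
The transfer multiplier is c × k ≈ 1.551, so ΔY = k × (c·ΔTR) = (+€238.944 million) / 0.392 ≈ +€610 million.

+€610 million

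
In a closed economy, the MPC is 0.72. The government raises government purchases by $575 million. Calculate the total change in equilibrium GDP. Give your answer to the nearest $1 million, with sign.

Spending multiplier = 1/(1 − MPC) = 1/(1 − 0.72) = 1/0.28 ≈ 3.571.
ΔY = k × ΔG = (+$575 million) / 0.28 ≈ +$2,054 million.

+$2,054 million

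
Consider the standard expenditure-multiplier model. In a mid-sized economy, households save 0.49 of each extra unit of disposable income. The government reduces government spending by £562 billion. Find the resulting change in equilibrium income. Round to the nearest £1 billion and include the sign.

MPC = 1 − MPS = 1 − 0.49 = 0.51.
Government-spending multiplier = 1/(1 − MPC) = 1/(1 − 0.51) = 1/0.49 ≈ 2.041.
ΔY = k × ΔG = (−£562 billion) / 0.49 ≈ −£1,147 billion.

−£1,147 billion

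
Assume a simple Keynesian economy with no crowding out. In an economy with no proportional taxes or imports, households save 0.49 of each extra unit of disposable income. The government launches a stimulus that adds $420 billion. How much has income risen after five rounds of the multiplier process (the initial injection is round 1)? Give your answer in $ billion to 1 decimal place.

MPC = 1 − MPS = 1 − 0.49 = 0.51.
Round 1 adds ΔG = $420 billion; each later round is MPC = 0.51 times the previous.
After 5 rounds: 420 + 214.2 + 109.242 + 55.71342 + 28.4138442 = ΔG·(1 − c^5)/(1 − c) = 420 × (1 − 0.0345025251)/0.49 ≈ $827.6 billion.

$827.6 billion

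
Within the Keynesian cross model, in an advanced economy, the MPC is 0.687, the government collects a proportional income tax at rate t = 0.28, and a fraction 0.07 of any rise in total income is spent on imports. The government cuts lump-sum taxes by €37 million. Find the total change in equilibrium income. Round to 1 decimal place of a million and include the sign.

+€44.2 million

A lump-sum tax change of −€37 million shifts disposable income by +€37 million; first-round consumption changes by −c × ΔT = −0.687 × (−€37 million) = +€25.419 million.
Expenditure multiplier = 1/(1 − c(1−t) + m) = 1/(1 − 0.687×0.72 + 0.07) = 1/0.57536 ≈ 1.738.
The tax multiplier is −c × k ≈ −1.194, so ΔY = k × (−c·ΔT) = (+€25.419 million) / 0.57536 ≈ +€44.2 million.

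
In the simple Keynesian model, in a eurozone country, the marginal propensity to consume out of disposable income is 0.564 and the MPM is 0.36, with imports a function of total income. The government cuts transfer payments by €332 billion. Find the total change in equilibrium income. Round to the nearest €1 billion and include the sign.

−€235 billion

The transfer change shifts disposable income by −€332 billion, so first-round consumption changes by c·ΔTR = 0.564 × (−€332 billion) = −€187.248 billion.
Expenditure multiplier = 1/(1 − c + m) = 1/(1 − 0.564 + 0.36) = 1/0.796 ≈ 1.256.
The transfer multiplier is c × k ≈ 0.709, so ΔY = k × (c·ΔTR) = (−€187.248 billion) / 0.796 ≈ −€235 billion.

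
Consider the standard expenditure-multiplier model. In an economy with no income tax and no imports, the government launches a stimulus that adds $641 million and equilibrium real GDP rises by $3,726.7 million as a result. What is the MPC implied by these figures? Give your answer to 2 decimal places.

Implied spending multiplier k = ΔY/ΔG = 3,726.7/641 ≈ 5.8139.
Since k = 1/(1 − MPC), MPC = 1 − 1/k = 1 − ΔG/ΔY = 1 − 641/3,726.7 ≈ 0.83.

0.83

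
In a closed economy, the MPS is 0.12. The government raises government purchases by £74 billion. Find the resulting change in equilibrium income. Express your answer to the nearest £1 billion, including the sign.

+£617 billion

MPC = 1 − MPS = 1 − 0.12 = 0.88.
Government-spending multiplier = 1/(1 − MPC) = 1/(1 − 0.88) = 1/0.12 ≈ 8.333.
ΔY = k × ΔG = (+£74 billion) / 0.12 ≈ +£617 billion.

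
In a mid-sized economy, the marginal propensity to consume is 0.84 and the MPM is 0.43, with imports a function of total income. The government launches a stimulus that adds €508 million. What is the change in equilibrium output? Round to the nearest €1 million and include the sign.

+€861 million

Expenditure multiplier = 1/(1 − c + m) = 1/(1 − 0.84 + 0.43) = 1/0.59 ≈ 1.695.
ΔY = k × ΔG = (+€508 million) / 0.59 ≈ +€861 million.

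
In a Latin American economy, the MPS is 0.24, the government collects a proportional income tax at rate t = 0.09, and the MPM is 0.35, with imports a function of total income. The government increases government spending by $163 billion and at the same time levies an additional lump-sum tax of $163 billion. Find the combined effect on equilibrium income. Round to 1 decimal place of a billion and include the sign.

+$59.4 billion

MPC = 1 − MPS = 1 − 0.24 = 0.76.
Expenditure multiplier = 1/(1 − c(1−t) + m) = 1/(1 − 0.76×0.91 + 0.35) = 1/0.6584 ≈ 1.519.
ΔG contributes k·ΔG = (+$163 billion) / 0.6584 ≈ +$247.6 billion.
ΔT of +$163 billion changes first-round spending by −c·ΔT = −$123.88 billion, contributing k·(−c·ΔT) = (−$123.88 billion) / 0.6584 ≈ −$188.2 billion.
Net ΔY = k(ΔG − c·ΔT) = (+$39.12 billion) / 0.6584 ≈ +$59.4 billion.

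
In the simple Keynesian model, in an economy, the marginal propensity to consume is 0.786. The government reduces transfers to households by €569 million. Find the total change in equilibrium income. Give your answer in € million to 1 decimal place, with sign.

The transfer change shifts disposable income by −€569 million, so first-round consumption changes by c·ΔTR = 0.786 × (−€569 million) = −€447.234 million.
Expenditure multiplier = 1/(1 − MPC) = 1/(1 − 0.786) = 1/0.214 ≈ 4.673.
The transfer multiplier is c × k ≈ 3.673, so ΔY = k × (c·ΔTR) = (−€447.234 million) / 0.214 ≈ −€2,089.9 million.

−€2,089.9 million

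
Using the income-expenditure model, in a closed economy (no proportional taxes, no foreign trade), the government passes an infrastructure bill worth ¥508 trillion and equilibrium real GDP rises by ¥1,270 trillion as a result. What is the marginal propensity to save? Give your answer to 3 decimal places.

Implied spending multiplier k = ΔY/ΔG = 1,270/508 = 2.5.
Since k = 1/(1 − MPC), MPC = 1 − 1/k = 1 − ΔG/ΔY = 1 − 508/1,270 = 0.600.
MPS = 1 − MPC = 0.400.

0.400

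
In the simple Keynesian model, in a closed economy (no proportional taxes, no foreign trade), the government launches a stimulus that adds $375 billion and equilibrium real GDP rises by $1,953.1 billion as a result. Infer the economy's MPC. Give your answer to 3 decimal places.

Implied spending multiplier k = ΔY/ΔG = 1,953.1/375 ≈ 5.2083.
Since k = 1/(1 − MPC), MPC = 1 − 1/k = 1 − ΔG/ΔY = 1 − 375/1,953.1 ≈ 0.808.

0.808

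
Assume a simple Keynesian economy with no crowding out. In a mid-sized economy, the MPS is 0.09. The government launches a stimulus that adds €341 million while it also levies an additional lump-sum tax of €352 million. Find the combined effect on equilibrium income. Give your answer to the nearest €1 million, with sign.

+€230 million

MPC = 1 − MPS = 1 − 0.09 = 0.91.
Expenditure multiplier = 1/(1 − MPC) = 1/(1 − 0.91) = 1/0.09 ≈ 11.111.
ΔG contributes k·ΔG = (+€341 million) / 0.09 ≈ +€3,788.9 million.
ΔT of +€352 million changes first-round spending by −c·ΔT = −€320.32 million, contributing k·(−c·ΔT) = (−€320.32 million) / 0.09 ≈ −€3,559.1 million.
Net ΔY = k(ΔG − c·ΔT) = (+€20.68 million) / 0.09 ≈ +€230 million.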